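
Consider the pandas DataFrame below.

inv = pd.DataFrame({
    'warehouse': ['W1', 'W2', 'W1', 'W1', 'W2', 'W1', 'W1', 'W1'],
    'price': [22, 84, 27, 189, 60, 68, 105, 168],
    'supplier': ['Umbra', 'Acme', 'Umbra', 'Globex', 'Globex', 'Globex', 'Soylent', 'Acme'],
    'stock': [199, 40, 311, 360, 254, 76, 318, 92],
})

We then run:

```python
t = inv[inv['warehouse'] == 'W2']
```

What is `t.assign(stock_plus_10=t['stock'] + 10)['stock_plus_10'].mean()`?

filter rows where warehouse == 'W2':
  warehouse  price supplier  stock
1        W2     84     Acme     40
4        W2     60   Globex    254
add column stock_plus_10 = t['stock'] + 10:
  warehouse  price supplier  stock  stock_plus_10
1        W2     84     Acme     40             50
4        W2     60   Globex    254            264
mean of column 'stock_plus_10' → 157.0

157.0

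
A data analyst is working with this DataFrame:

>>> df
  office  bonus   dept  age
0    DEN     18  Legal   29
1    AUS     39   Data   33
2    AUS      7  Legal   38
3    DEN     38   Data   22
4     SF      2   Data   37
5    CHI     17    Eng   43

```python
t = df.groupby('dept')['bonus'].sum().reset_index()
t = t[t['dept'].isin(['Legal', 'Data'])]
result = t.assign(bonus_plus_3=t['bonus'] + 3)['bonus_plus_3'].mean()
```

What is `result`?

group by dept, sum of bonus:
dept
Data     79
Eng      17
Legal    25
Name: bonus, dtype: int64
reset_index():
    dept  bonus
0   Data     79
1    Eng     17
2  Legal     25
filter rows where dept in ['Legal', 'Data']:
    dept  bonus
0   Data     79
2  Legal     25
add column bonus_plus_3 = t['bonus'] + 3:
    dept  bonus  bonus_plus_3
0   Data     79            82
2  Legal     25            28
Hence 55.0.

55.0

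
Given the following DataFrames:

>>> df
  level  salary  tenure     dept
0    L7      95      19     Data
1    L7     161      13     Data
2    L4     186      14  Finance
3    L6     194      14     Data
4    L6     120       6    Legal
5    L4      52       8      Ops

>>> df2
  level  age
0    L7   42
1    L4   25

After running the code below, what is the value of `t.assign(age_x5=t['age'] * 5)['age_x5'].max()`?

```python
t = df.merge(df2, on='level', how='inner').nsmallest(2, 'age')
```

merge on 'level' (how='inner') → 4 rows:
  level  salary  tenure     dept  age
0    L7      95      19     Data   42
1    L7     161      13     Data   42
2    L4     186      14  Finance   25
3    L4      52       8      Ops   25
take 2 rows with smallest age:
  level  salary  tenure     dept  age
2    L4     186      14  Finance   25
3    L4      52       8      Ops   25
add column age_x5 = t['age'] * 5:
  level  salary  tenure     dept  age  age_x5
2    L4     186      14  Finance   25     125
3    L4      52       8      Ops   25     125
Reading off the max of column 'age_x5', we get 125.

125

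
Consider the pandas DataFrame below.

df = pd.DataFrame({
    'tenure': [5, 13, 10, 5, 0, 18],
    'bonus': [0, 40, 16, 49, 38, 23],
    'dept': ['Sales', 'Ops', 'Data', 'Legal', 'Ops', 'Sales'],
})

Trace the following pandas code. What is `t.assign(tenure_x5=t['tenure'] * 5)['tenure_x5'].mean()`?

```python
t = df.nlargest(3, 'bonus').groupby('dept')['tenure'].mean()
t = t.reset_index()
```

28.75

take 3 rows with largest bonus:
   tenure  bonus   dept
3       5     49  Legal
1      13     40    Ops
4       0     38    Ops
group by dept, mean of tenure:
dept
Legal    5.0
Ops      6.5
Name: tenure, dtype: float64
reset_index():
    dept  tenure
0  Legal     5.0
1    Ops     6.5
add column tenure_x5 = t['tenure'] * 5:
    dept  tenure  tenure_x5
0  Legal     5.0       25.0
1    Ops     6.5       32.5
Hence 28.75.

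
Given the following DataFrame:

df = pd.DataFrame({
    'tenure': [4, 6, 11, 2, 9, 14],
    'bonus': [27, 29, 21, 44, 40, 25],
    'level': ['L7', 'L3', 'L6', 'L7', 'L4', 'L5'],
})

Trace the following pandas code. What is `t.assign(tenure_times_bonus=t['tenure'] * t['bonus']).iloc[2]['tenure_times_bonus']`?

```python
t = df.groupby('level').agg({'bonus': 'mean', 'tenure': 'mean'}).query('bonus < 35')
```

231.0

group by level: mean(bonus), mean(tenure):
       bonus  tenure
level               
L3      29.0     6.0
L4      40.0     9.0
L5      25.0    14.0
L6      21.0    11.0
L7      35.5     3.0
filter rows where bonus < 35:
       bonus  tenure
level               
L3      29.0     6.0
L5      25.0    14.0
L6      21.0    11.0
add column tenure_times_bonus = t['tenure'] * t['bonus']:
       bonus  tenure  tenure_times_bonus
level                                   
L3      29.0     6.0               174.0
L5      25.0    14.0               350.0
L6      21.0    11.0               231.0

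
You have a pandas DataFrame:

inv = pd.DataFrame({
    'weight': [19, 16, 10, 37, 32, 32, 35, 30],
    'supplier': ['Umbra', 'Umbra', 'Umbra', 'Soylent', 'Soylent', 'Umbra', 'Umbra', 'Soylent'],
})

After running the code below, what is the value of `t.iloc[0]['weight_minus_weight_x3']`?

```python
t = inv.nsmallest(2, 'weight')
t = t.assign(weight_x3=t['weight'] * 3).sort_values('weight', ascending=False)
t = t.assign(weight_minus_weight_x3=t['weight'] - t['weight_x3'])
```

take 2 rows with smallest weight:
   weight supplier
2      10    Umbra
1      16    Umbra
add column weight_x3 = t['weight'] * 3:
   weight supplier  weight_x3
2      10    Umbra         30
1      16    Umbra         48
sort by weight descending:
   weight supplier  weight_x3
1      16    Umbra         48
2      10    Umbra         30
add column weight_minus_weight_x3 = t['weight'] - t['weight_x3']:
   weight supplier  weight_x3  weight_minus_weight_x3
1      16    Umbra         48                     -32
2      10    Umbra         30                     -20
value at position 0, column 'weight_minus_weight_x3' → -32

-32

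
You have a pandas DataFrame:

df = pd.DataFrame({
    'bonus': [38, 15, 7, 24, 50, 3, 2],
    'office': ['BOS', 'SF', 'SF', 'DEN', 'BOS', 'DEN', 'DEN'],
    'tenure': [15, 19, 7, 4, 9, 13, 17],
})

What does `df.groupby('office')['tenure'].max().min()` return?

15

group by office, max of tenure:
office
BOS    15
DEN    17
SF     19
Name: tenure, dtype: int64
The min of the resulting series is 15.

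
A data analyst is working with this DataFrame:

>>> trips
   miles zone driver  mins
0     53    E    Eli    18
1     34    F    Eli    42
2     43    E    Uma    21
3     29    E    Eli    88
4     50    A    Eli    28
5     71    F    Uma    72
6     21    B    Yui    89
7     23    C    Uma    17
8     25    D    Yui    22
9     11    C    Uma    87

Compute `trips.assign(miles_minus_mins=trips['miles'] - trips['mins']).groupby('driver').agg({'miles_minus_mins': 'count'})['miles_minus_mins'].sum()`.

add column miles_minus_mins = trips['miles'] - trips['mins']:
   miles zone driver  mins  miles_minus_mins
0     53    E    Eli    18                35
1     34    F    Eli    42                -8
2     43    E    Uma    21                22
3     29    E    Eli    88               -59
4     50    A    Eli    28                22
5     71    F    Uma    72                -1
6     21    B    Yui    89               -68
7     23    C    Uma    17                 6
8     25    D    Yui    22                 3
9     11    C    Uma    87               -76
group by driver, count of miles_minus_mins:
        miles_minus_mins
driver                  
Eli                    4
Uma                    4
Yui                    2

10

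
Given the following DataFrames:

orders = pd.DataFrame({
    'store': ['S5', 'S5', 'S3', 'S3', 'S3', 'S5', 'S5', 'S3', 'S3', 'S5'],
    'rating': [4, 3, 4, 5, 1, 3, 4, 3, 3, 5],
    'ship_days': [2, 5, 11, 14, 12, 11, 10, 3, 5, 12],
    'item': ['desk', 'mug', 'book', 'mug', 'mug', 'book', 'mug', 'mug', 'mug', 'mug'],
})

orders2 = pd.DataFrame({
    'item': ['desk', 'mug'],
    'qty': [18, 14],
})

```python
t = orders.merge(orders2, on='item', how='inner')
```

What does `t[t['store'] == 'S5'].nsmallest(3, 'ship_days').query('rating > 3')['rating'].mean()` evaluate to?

4.0

merge on 'item' (how='inner') → 8 rows:
  store  rating  ship_days  item  qty
0    S5       4          2  desk   18
1    S5       3          5   mug   14
2    S3       5         14   mug   14
3    S3       1         12   mug   14
4    S5       4         10   mug   14
5    S3       3          3   mug   14
6    S3       3          5   mug   14
7    S5       5         12   mug   14
filter rows where store == 'S5':
  store  rating  ship_days  item  qty
0    S5       4          2  desk   18
1    S5       3          5   mug   14
4    S5       4         10   mug   14
7    S5       5         12   mug   14
take 3 rows with smallest ship_days:
  store  rating  ship_days  item  qty
0    S5       4          2  desk   18
1    S5       3          5   mug   14
4    S5       4         10   mug   14
filter rows where rating > 3:
  store  rating  ship_days  item  qty
0    S5       4          2  desk   18
4    S5       4         10   mug   14
The mean of column 'rating' is 4.0.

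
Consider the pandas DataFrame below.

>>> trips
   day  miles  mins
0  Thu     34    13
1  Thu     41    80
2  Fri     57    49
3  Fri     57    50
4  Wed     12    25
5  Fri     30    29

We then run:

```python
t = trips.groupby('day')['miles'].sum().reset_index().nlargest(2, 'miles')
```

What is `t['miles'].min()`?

group by day, sum of miles:
day
Fri    144
Thu     75
Wed     12
Name: miles, dtype: int64
reset_index():
   day  miles
0  Fri    144
1  Thu     75
2  Wed     12
take 2 rows with largest miles:
   day  miles
0  Fri    144
1  Thu     75
The min of column 'miles' is 75.

75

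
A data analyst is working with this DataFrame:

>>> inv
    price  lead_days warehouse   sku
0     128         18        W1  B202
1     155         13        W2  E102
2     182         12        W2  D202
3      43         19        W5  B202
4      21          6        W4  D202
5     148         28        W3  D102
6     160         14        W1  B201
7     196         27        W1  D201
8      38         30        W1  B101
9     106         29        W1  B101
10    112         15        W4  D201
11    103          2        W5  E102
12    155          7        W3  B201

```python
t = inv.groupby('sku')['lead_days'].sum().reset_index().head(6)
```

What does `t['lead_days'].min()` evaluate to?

group by sku, sum of lead_days:
sku
B101    59
B201    21
B202    37
D102    28
D201    42
D202    18
E102    15
Name: lead_days, dtype: int64
reset_index():
    sku  lead_days
0  B101         59
1  B201         21
2  B202         37
3  D102         28
4  D201         42
5  D202         18
6  E102         15
take first 6 rows:
    sku  lead_days
0  B101         59
1  B201         21
2  B202         37
3  D102         28
4  D201         42
5  D202         18
min of column 'lead_days' → 18

18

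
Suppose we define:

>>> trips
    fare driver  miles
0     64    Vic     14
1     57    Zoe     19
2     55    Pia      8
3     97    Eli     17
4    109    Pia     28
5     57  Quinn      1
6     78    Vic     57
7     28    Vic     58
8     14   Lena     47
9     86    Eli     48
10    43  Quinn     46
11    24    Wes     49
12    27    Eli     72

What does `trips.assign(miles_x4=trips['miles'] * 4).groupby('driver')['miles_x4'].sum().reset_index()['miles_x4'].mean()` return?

add column miles_x4 = trips['miles'] * 4:
    fare driver  miles  miles_x4
0     64    Vic     14        56
1     57    Zoe     19        76
2     55    Pia      8        32
3     97    Eli     17        68
4    109    Pia     28       112
5     57  Quinn      1         4
6     78    Vic     57       228
7     28    Vic     58       232
8     14   Lena     47       188
9     86    Eli     48       192
10    43  Quinn     46       184
11    24    Wes     49       196
12    27    Eli     72       288
group by driver, sum of miles_x4:
driver
Eli      548
Lena     188
Pia      144
Quinn    188
Vic      516
Wes      196
Zoe       76
Name: miles_x4, dtype: int64
reset_index():
  driver  miles_x4
0    Eli       548
1   Lena       188
2    Pia       144
3  Quinn       188
4    Vic       516
5    Wes       196
6    Zoe        76

265.142857143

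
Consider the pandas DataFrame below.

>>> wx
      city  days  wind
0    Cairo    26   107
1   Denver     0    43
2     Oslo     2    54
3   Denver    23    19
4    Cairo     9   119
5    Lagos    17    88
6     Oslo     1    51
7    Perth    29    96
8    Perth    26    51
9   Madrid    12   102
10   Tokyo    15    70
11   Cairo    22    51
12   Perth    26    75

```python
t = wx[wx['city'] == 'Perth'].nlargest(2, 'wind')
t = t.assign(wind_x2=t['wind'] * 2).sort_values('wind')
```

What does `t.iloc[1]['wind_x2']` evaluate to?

filter rows where city == 'Perth':
     city  days  wind
7   Perth    29    96
8   Perth    26    51
12  Perth    26    75
take 2 rows with largest wind:
     city  days  wind
7   Perth    29    96
12  Perth    26    75
add column wind_x2 = t['wind'] * 2:
     city  days  wind  wind_x2
7   Perth    29    96      192
12  Perth    26    75      150
sort by wind:
     city  days  wind  wind_x2
12  Perth    26    75      150
7   Perth    29    96      192
Then the value at position 1, column 'wind_x2': 192

192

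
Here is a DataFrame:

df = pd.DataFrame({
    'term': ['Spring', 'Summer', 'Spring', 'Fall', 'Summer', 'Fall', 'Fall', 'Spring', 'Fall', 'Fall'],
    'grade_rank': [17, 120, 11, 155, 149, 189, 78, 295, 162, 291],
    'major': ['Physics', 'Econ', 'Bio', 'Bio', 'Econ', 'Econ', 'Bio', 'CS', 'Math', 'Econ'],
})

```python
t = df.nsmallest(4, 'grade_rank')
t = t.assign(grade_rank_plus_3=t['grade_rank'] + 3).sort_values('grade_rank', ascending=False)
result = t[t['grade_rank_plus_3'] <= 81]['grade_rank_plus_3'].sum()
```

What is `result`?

115

take 4 rows with smallest grade_rank:
     term  grade_rank    major
2  Spring          11      Bio
0  Spring          17  Physics
6    Fall          78      Bio
1  Summer         120     Econ
add column grade_rank_plus_3 = t['grade_rank'] + 3:
     term  grade_rank    major  grade_rank_plus_3
2  Spring          11      Bio                 14
0  Spring          17  Physics                 20
6    Fall          78      Bio                 81
1  Summer         120     Econ                123
sort by grade_rank descending:
     term  grade_rank    major  grade_rank_plus_3
1  Summer         120     Econ                123
6    Fall          78      Bio                 81
0  Spring          17  Physics                 20
2  Spring          11      Bio                 14
filter rows where grade_rank_plus_3 <= 81:
     term  grade_rank    major  grade_rank_plus_3
6    Fall          78      Bio                 81
0  Spring          17  Physics                 20
2  Spring          11      Bio                 14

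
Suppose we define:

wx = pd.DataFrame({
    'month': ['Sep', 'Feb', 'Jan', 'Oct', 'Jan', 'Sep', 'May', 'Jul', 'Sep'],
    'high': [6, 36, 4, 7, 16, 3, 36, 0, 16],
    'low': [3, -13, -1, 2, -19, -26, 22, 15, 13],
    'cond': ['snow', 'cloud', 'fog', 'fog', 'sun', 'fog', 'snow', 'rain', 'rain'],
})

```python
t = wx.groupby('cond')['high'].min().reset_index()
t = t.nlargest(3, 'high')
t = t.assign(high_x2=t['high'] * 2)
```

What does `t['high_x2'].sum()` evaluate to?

group by cond, min of high:
cond
cloud    36
fog       3
rain      0
snow      6
sun      16
Name: high, dtype: int64
reset_index():
    cond  high
0  cloud    36
1    fog     3
2   rain     0
3   snow     6
4    sun    16
take 3 rows with largest high:
    cond  high
0  cloud    36
4    sun    16
3   snow     6
add column high_x2 = t['high'] * 2:
    cond  high  high_x2
0  cloud    36       72
4    sun    16       32
3   snow     6       12
The sum of column 'high_x2' is 116.

116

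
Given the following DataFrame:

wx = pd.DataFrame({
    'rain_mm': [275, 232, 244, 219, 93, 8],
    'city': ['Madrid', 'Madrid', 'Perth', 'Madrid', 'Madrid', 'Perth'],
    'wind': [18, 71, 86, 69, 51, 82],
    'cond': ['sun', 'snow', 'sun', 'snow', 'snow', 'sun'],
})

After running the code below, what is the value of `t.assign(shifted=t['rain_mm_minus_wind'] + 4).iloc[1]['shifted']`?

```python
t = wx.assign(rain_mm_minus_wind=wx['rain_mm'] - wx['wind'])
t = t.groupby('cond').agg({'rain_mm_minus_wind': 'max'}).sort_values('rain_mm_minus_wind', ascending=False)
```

add column rain_mm_minus_wind = wx['rain_mm'] - wx['wind']:
   rain_mm    city  wind  cond  rain_mm_minus_wind
0      275  Madrid    18   sun                 257
1      232  Madrid    71  snow                 161
2      244   Perth    86   sun                 158
3      219  Madrid    69  snow                 150
4       93  Madrid    51  snow                  42
5        8   Perth    82   sun                 -74
group by cond, max of rain_mm_minus_wind:
      rain_mm_minus_wind
cond                    
snow                 161
sun                  257
sort by rain_mm_minus_wind descending:
      rain_mm_minus_wind
cond                    
sun                  257
snow                 161
add column shifted = t['rain_mm_minus_wind'] + 4:
      rain_mm_minus_wind  shifted
cond                             
sun                  257      261
snow                 161      165
The value at position 1, column 'shifted' is 165.

165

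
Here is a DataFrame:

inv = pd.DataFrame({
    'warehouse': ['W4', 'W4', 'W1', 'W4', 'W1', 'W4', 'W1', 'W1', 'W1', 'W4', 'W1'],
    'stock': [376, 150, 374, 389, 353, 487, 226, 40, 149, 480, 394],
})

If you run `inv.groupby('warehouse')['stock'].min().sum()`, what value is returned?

190

group by warehouse, min of stock:
warehouse
W1     40
W4    150
Name: stock, dtype: int64
Hence 190.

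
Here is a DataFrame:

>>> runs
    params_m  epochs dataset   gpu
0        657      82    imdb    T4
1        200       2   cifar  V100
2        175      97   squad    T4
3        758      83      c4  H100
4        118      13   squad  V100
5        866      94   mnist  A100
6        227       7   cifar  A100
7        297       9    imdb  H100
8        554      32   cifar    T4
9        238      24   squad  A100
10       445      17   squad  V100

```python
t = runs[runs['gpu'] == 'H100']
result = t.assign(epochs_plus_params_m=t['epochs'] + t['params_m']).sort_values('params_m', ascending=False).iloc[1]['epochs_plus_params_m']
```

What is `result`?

filter rows where gpu == 'H100':
   params_m  epochs dataset   gpu
3       758      83      c4  H100
7       297       9    imdb  H100
add column epochs_plus_params_m = t['epochs'] + t['params_m']:
   params_m  epochs dataset   gpu  epochs_plus_params_m
3       758      83      c4  H100                   841
7       297       9    imdb  H100                   306
sort by params_m descending:
   params_m  epochs dataset   gpu  epochs_plus_params_m
3       758      83      c4  H100                   841
7       297       9    imdb  H100                   306

306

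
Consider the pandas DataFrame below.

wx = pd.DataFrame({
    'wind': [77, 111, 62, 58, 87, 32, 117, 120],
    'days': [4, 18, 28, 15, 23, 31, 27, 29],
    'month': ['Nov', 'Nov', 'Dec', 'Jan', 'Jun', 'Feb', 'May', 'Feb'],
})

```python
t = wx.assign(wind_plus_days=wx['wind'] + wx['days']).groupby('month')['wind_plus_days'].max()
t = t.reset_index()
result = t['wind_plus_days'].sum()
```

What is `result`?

695

add column wind_plus_days = wx['wind'] + wx['days']:
   wind  days month  wind_plus_days
0    77     4   Nov              81
1   111    18   Nov             129
2    62    28   Dec              90
3    58    15   Jan              73
4    87    23   Jun             110
5    32    31   Feb              63
6   117    27   May             144
7   120    29   Feb             149
group by month, max of wind_plus_days:
month
Dec     90
Feb    149
Jan     73
Jun    110
May    144
Nov    129
Name: wind_plus_days, dtype: int64
reset_index():
  month  wind_plus_days
0   Dec              90
1   Feb             149
2   Jan              73
3   Jun             110
4   May             144
5   Nov             129
The sum of column 'wind_plus_days' is 695.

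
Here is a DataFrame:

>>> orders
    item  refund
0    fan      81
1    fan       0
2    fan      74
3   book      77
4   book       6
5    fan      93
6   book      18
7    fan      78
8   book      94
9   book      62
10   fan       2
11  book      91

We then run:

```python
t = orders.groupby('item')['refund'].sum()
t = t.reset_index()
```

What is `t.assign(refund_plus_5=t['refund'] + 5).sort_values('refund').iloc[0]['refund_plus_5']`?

333

group by item, sum of refund:
item
book    348
fan     328
Name: refund, dtype: int64
reset_index():
   item  refund
0  book     348
1   fan     328
add column refund_plus_5 = t['refund'] + 5:
   item  refund  refund_plus_5
0  book     348            353
1   fan     328            333
sort by refund:
   item  refund  refund_plus_5
1   fan     328            333
0  book     348            353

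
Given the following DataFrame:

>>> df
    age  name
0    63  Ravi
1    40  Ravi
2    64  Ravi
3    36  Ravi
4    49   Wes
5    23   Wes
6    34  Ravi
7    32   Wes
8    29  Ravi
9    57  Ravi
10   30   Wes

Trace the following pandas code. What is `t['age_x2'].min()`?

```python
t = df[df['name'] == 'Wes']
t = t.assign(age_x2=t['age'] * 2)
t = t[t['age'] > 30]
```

filter rows where name == 'Wes':
    age name
4    49  Wes
5    23  Wes
7    32  Wes
10   30  Wes
add column age_x2 = t['age'] * 2:
    age name  age_x2
4    49  Wes      98
5    23  Wes      46
7    32  Wes      64
10   30  Wes      60
filter rows where age > 30:
   age name  age_x2
4   49  Wes      98
7   32  Wes      64
min of column 'age_x2' → 64

64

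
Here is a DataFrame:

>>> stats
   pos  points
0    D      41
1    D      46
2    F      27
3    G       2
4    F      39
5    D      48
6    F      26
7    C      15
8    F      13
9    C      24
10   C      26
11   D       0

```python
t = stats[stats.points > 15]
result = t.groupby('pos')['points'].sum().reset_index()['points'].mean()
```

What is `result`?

filter rows where points > 15:
   pos  points
0    D      41
1    D      46
2    F      27
4    F      39
5    D      48
6    F      26
9    C      24
10   C      26
group by pos, sum of points:
pos
C     50
D    135
F     92
Name: points, dtype: int64
reset_index():
  pos  points
0   C      50
1   D     135
2   F      92
mean of column 'points' → 92.3333333333

92.3333333333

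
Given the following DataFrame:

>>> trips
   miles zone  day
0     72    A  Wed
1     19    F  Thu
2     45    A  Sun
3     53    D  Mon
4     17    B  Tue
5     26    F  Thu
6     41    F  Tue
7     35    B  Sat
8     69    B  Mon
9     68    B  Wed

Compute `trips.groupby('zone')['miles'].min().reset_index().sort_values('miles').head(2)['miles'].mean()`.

18.0

group by zone, min of miles:
zone
A    45
B    17
D    53
F    19
Name: miles, dtype: int64
reset_index():
  zone  miles
0    A     45
1    B     17
2    D     53
3    F     19
sort by miles:
  zone  miles
1    B     17
3    F     19
0    A     45
2    D     53
take first 2 rows:
  zone  miles
1    B     17
3    F     19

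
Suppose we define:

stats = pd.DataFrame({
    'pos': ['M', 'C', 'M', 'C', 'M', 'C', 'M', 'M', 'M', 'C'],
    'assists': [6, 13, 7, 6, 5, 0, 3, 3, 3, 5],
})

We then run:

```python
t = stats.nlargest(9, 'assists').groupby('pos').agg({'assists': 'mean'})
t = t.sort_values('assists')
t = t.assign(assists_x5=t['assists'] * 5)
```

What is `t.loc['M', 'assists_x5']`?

22.5

take 9 rows with largest assists:
  pos  assists
1   C       13
2   M        7
0   M        6
3   C        6
4   M        5
9   C        5
6   M        3
7   M        3
8   M        3
group by pos, mean of assists:
     assists
pos         
C        8.0
M        4.5
sort by assists:
     assists
pos         
M        4.5
C        8.0
add column assists_x5 = t['assists'] * 5:
     assists  assists_x5
pos                     
M        4.5        22.5
C        8.0        40.0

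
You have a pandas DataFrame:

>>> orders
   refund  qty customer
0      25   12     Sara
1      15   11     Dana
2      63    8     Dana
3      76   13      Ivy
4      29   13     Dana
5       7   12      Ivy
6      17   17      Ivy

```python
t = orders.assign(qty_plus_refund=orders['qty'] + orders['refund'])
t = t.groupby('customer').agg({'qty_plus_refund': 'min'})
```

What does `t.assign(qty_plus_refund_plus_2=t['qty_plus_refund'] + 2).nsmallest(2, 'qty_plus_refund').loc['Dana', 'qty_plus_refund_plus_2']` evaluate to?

28

add column qty_plus_refund = orders['qty'] + orders['refund']:
   refund  qty customer  qty_plus_refund
0      25   12     Sara               37
1      15   11     Dana               26
2      63    8     Dana               71
3      76   13      Ivy               89
4      29   13     Dana               42
5       7   12      Ivy               19
6      17   17      Ivy               34
group by customer, min of qty_plus_refund:
          qty_plus_refund
customer                 
Dana                   26
Ivy                    19
Sara                   37
add column qty_plus_refund_plus_2 = t['qty_plus_refund'] + 2:
          qty_plus_refund  qty_plus_refund_plus_2
customer                                         
Dana                   26                      28
Ivy                    19                      21
Sara                   37                      39
take 2 rows with smallest qty_plus_refund:
          qty_plus_refund  qty_plus_refund_plus_2
customer                                         
Ivy                    19                      21
Dana                   26                      28
value at row 'Dana', column 'qty_plus_refund_plus_2' → 28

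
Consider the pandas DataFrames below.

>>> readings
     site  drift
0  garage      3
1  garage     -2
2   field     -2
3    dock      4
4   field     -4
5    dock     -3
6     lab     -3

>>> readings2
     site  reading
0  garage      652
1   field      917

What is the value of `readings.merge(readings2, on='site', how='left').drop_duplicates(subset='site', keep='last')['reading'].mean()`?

merge on 'site' (how='left') → 7 rows:
     site  drift  reading
0  garage      3    652.0
1  garage     -2    652.0
2   field     -2    917.0
3    dock      4      NaN
4   field     -4    917.0
5    dock     -3      NaN
6     lab     -3      NaN
drop duplicate site (keep=last):
     site  drift  reading
1  garage     -2    652.0
4   field     -4    917.0
5    dock     -3      NaN
6     lab     -3      NaN
mean of column 'reading' → 784.5

784.5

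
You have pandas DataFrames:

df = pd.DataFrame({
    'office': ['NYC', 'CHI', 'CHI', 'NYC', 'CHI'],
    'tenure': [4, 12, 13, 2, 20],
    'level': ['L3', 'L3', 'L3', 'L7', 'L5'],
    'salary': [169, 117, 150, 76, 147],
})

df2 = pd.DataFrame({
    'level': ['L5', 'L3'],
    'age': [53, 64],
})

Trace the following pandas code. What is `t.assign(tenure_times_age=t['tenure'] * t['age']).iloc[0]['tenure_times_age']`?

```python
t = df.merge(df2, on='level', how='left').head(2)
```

256.0

merge on 'level' (how='left') → 5 rows:
  office  tenure level  salary   age
0    NYC       4    L3     169  64.0
1    CHI      12    L3     117  64.0
2    CHI      13    L3     150  64.0
3    NYC       2    L7      76   NaN
4    CHI      20    L5     147  53.0
take first 2 rows:
  office  tenure level  salary   age
0    NYC       4    L3     169  64.0
1    CHI      12    L3     117  64.0
add column tenure_times_age = t['tenure'] * t['age']:
  office  tenure level  salary   age  tenure_times_age
0    NYC       4    L3     169  64.0             256.0
1    CHI      12    L3     117  64.0             768.0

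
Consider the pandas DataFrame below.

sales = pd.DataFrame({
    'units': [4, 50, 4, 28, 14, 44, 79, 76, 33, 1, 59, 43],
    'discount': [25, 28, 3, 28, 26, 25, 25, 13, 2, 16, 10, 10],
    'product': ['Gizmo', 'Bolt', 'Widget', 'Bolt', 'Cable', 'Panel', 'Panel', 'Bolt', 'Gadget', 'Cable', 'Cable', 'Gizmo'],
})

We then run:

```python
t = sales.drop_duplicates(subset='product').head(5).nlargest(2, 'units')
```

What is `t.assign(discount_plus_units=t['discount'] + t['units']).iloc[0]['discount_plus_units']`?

78

drop duplicate product (keep=first):
   units  discount product
0      4        25   Gizmo
1     50        28    Bolt
2      4         3  Widget
4     14        26   Cable
5     44        25   Panel
8     33         2  Gadget
take first 5 rows:
   units  discount product
0      4        25   Gizmo
1     50        28    Bolt
2      4         3  Widget
4     14        26   Cable
5     44        25   Panel
take 2 rows with largest units:
   units  discount product
1     50        28    Bolt
5     44        25   Panel
add column discount_plus_units = t['discount'] + t['units']:
   units  discount product  discount_plus_units
1     50        28    Bolt                   78
5     44        25   Panel                   69
Taking the value at position 0, column 'discount_plus_units' gives 78.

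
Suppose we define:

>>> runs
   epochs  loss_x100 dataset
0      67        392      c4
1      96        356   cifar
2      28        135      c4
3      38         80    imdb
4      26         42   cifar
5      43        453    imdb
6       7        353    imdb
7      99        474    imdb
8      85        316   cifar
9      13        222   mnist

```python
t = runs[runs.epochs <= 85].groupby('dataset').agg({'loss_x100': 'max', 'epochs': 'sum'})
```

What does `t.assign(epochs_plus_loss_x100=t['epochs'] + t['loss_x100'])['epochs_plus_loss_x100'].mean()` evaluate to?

filter rows where epochs <= 85:
   epochs  loss_x100 dataset
0      67        392      c4
2      28        135      c4
3      38         80    imdb
4      26         42   cifar
5      43        453    imdb
6       7        353    imdb
8      85        316   cifar
9      13        222   mnist
group by dataset: max(loss_x100), sum(epochs):
         loss_x100  epochs
dataset                   
c4             392      95
cifar          316     111
imdb           453      88
mnist          222      13
add column epochs_plus_loss_x100 = t['epochs'] + t['loss_x100']:
         loss_x100  epochs  epochs_plus_loss_x100
dataset                                          
c4             392      95                    487
cifar          316     111                    427
imdb           453      88                    541
mnist          222      13                    235

422.5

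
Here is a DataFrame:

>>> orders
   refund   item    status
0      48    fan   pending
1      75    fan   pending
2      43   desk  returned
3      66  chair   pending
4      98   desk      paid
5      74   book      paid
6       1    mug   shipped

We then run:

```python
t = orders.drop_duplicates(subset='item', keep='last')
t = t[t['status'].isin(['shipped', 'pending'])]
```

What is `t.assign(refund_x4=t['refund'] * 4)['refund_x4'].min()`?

drop duplicate item (keep=last):
   refund   item   status
1      75    fan  pending
3      66  chair  pending
4      98   desk     paid
5      74   book     paid
6       1    mug  shipped
filter rows where status in ['shipped', 'pending']:
   refund   item   status
1      75    fan  pending
3      66  chair  pending
6       1    mug  shipped
add column refund_x4 = t['refund'] * 4:
   refund   item   status  refund_x4
1      75    fan  pending        300
3      66  chair  pending        264
6       1    mug  shipped          4
The min of column 'refund_x4' is 4.

4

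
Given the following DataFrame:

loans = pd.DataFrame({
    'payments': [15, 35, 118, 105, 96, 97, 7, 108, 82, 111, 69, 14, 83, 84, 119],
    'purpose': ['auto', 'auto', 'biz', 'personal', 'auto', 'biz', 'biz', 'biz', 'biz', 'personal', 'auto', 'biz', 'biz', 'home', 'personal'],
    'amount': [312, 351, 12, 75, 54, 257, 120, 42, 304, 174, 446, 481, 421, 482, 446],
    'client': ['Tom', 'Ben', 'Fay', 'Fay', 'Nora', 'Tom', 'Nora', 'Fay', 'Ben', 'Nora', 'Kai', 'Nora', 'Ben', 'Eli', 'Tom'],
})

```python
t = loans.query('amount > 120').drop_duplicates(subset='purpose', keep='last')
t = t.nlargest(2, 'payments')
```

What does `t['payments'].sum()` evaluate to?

203

filter rows where amount > 120:
    payments   purpose  amount client
0         15      auto     312    Tom
1         35      auto     351    Ben
5         97       biz     257    Tom
8         82       biz     304    Ben
9        111  personal     174   Nora
10        69      auto     446    Kai
11        14       biz     481   Nora
12        83       biz     421    Ben
13        84      home     482    Eli
14       119  personal     446    Tom
drop duplicate purpose (keep=last):
    payments   purpose  amount client
10        69      auto     446    Kai
12        83       biz     421    Ben
13        84      home     482    Eli
14       119  personal     446    Tom
take 2 rows with largest payments:
    payments   purpose  amount client
14       119  personal     446    Tom
13        84      home     482    Eli
Finally, sum of column 'payments' = 203.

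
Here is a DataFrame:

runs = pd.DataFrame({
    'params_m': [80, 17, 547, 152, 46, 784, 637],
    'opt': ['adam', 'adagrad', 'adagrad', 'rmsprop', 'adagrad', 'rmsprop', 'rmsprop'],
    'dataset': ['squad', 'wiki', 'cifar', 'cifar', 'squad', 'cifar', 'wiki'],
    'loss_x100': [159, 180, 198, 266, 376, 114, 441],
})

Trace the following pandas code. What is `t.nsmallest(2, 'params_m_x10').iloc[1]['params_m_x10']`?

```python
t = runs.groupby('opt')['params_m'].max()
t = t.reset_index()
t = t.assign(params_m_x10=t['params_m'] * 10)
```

5470

group by opt, max of params_m:
opt
adagrad    547
adam        80
rmsprop    784
Name: params_m, dtype: int64
reset_index():
       opt  params_m
0  adagrad       547
1     adam        80
2  rmsprop       784
add column params_m_x10 = t['params_m'] * 10:
       opt  params_m  params_m_x10
0  adagrad       547          5470
1     adam        80           800
2  rmsprop       784          7840
take 2 rows with smallest params_m_x10:
       opt  params_m  params_m_x10
1     adam        80           800
0  adagrad       547          5470
Then the value at position 1, column 'params_m_x10': 5470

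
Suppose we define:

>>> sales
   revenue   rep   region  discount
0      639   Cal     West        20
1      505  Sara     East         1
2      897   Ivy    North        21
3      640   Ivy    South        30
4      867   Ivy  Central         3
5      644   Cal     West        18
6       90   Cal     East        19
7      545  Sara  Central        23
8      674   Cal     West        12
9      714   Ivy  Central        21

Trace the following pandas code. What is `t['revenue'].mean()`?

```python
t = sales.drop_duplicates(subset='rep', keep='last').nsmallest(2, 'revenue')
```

609.5

drop duplicate rep (keep=last):
   revenue   rep   region  discount
7      545  Sara  Central        23
8      674   Cal     West        12
9      714   Ivy  Central        21
take 2 rows with smallest revenue:
   revenue   rep   region  discount
7      545  Sara  Central        23
8      674   Cal     West        12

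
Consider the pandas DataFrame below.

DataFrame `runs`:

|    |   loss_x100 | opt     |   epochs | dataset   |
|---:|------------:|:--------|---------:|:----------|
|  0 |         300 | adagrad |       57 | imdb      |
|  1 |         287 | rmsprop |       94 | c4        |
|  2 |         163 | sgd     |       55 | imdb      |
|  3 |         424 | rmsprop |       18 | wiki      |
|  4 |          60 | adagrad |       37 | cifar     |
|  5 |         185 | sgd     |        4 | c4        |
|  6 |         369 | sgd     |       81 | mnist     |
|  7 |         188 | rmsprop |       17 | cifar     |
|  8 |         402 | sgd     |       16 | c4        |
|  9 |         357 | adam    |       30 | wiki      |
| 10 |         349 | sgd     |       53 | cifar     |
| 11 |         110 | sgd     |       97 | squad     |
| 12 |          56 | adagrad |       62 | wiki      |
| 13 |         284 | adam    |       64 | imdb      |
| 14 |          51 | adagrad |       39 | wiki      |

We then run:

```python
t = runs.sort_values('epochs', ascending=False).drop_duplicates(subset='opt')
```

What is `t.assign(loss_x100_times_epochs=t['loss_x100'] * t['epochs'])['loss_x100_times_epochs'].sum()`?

sort by epochs descending:
    loss_x100      opt  epochs dataset
11        110      sgd      97   squad
1         287  rmsprop      94      c4
6         369      sgd      81   mnist
13        284     adam      64    imdb
12         56  adagrad      62    wiki
0         300  adagrad      57    imdb
2         163      sgd      55    imdb
10        349      sgd      53   cifar
14         51  adagrad      39    wiki
4          60  adagrad      37   cifar
9         357     adam      30    wiki
3         424  rmsprop      18    wiki
7         188  rmsprop      17   cifar
8         402      sgd      16      c4
5         185      sgd       4      c4
drop duplicate opt (keep=first):
    loss_x100      opt  epochs dataset
11        110      sgd      97   squad
1         287  rmsprop      94      c4
13        284     adam      64    imdb
12         56  adagrad      62    wiki
add column loss_x100_times_epochs = t['loss_x100'] * t['epochs']:
    loss_x100      opt  epochs dataset  loss_x100_times_epochs
11        110      sgd      97   squad                   10670
1         287  rmsprop      94      c4                   26978
13        284     adam      64    imdb                   18176
12         56  adagrad      62    wiki                    3472
Then the sum of column 'loss_x100_times_epochs': 59296

59296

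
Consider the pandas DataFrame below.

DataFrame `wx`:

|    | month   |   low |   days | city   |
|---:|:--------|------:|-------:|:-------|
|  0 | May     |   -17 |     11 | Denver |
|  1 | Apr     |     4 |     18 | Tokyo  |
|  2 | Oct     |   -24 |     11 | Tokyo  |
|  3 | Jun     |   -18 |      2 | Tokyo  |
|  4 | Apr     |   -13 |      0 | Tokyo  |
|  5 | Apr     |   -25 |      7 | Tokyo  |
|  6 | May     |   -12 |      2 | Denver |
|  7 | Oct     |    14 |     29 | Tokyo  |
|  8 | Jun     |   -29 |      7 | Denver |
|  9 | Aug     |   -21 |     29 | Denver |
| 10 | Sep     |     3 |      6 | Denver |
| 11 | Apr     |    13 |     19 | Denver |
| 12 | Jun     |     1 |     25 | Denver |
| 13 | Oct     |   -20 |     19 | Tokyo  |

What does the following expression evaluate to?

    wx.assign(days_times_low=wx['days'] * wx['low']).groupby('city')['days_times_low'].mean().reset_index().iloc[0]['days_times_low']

add column days_times_low = wx['days'] * wx['low']:
   month  low  days    city  days_times_low
0    May  -17    11  Denver            -187
1    Apr    4    18   Tokyo              72
2    Oct  -24    11   Tokyo            -264
3    Jun  -18     2   Tokyo             -36
4    Apr  -13     0   Tokyo               0
5    Apr  -25     7   Tokyo            -175
6    May  -12     2  Denver             -24
7    Oct   14    29   Tokyo             406
8    Jun  -29     7  Denver            -203
9    Aug  -21    29  Denver            -609
10   Sep    3     6  Denver              18
11   Apr   13    19  Denver             247
12   Jun    1    25  Denver              25
13   Oct  -20    19   Tokyo            -380
group by city, mean of days_times_low:
city
Denver   -104.714286
Tokyo     -53.857143
Name: days_times_low, dtype: float64
reset_index():
     city  days_times_low
0  Denver     -104.714286
1   Tokyo      -53.857143
value at position 0, column 'days_times_low' → -104.714285714

-104.714285714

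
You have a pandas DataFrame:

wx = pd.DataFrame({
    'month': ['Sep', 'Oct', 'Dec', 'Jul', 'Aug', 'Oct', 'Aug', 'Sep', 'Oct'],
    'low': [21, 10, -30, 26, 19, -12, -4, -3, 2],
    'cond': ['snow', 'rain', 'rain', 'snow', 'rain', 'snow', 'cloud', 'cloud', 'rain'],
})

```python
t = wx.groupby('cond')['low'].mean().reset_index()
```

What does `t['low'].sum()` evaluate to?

group by cond, mean of low:
cond
cloud    -3.500000
rain      0.250000
snow     11.666667
Name: low, dtype: float64
reset_index():
    cond        low
0  cloud  -3.500000
1   rain   0.250000
2   snow  11.666667

8.41666666667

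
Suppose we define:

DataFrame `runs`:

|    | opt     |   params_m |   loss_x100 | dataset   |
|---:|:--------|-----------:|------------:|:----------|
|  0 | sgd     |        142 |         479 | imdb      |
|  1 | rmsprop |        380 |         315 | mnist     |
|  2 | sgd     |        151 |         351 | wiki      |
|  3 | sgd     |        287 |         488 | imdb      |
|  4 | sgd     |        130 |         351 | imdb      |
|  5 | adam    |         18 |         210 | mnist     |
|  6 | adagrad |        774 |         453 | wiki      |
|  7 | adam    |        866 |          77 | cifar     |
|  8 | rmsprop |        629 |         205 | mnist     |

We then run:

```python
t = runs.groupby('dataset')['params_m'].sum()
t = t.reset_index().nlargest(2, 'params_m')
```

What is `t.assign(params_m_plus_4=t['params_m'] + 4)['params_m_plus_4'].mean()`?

group by dataset, sum of params_m:
dataset
cifar     866
imdb      559
mnist    1027
wiki      925
Name: params_m, dtype: int64
reset_index():
  dataset  params_m
0   cifar       866
1    imdb       559
2   mnist      1027
3    wiki       925
take 2 rows with largest params_m:
  dataset  params_m
2   mnist      1027
3    wiki       925
add column params_m_plus_4 = t['params_m'] + 4:
  dataset  params_m  params_m_plus_4
2   mnist      1027             1031
3    wiki       925              929
So mean() = 980.0.

980.0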